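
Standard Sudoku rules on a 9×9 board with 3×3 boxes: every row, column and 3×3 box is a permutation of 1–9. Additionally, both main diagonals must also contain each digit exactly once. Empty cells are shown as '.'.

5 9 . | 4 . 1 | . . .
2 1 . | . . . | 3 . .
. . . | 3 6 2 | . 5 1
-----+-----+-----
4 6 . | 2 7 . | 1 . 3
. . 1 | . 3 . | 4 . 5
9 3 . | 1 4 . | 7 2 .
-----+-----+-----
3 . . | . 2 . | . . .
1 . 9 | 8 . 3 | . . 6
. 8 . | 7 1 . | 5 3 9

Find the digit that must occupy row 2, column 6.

row 1, column 5 = 8: row 1 has {1,4,5,9}; col 5 has {1,2,3,4,6,7}; box has {1,2,3,4,6} → only 8 remains.
row 6, column 9 = 8: row 6 has {1,2,3,4,7,9}; col 9 has {1,3,5,6,9}; box has {1,2,3,4,5,7} → only 8 remains.
row 7, column 7 = 8: row 7 has {2,3}; col 7 has {1,3,4,5,7}; box has {3,5,6,9}; main diagonal has {1,2,3,5,9} → only 8 remains.
row 8, column 5 = 5: row 8 has {1,3,6,8,9}; col 5 has {1,2,3,4,6,7,8}; box has {1,2,3,7,8} → only 5 remains.
row 8, column 7 = 2: row 8 has {1,3,5,6,8,9}; col 7 has {1,3,4,5,7,8}; box has {3,5,6,8,9} → only 2 remains.
row 9, column 1 = 6: row 9 has {1,3,5,7,8,9}; col 1 has {1,2,3,4,5,9}; box has {1,3,8,9}; anti-diagonal has {1,3} → only 6 remains.
row 9, column 6 = 4: row 9 has {1,3,5,6,7,8,9}; col 6 has {1,2,3}; box has {1,2,3,5,7,8} → only 4 remains.
row 1, column 7 = 6: row 1 has {1,4,5,8,9}; col 7 has {1,2,3,4,5,7,8}; box has {1,3,5} → only 6 remains.
row 1, column 8 = 7: row 1 has {1,4,5,6,8,9}; col 8 has {2,3,5}; box has {1,3,5,6} → only 7 remains.
row 1, column 9 = 2: row 1 has {1,4,5,6,7,8,9}; col 9 has {1,3,5,6,8,9}; box has {1,3,5,6,7}; anti-diagonal has {1,3,6} → only 2 remains.
row 2, column 5 = 9: row 2 has {1,2,3}; col 5 has {1,2,3,4,5,6,7,8}; box has {1,2,3,4,6,8} → only 9 remains.
row 2, column 9 = 4: row 2 has {1,2,3,9}; col 9 has {1,2,3,5,6,8,9}; box has {1,2,3,5,6,7} → only 4 remains.
row 3, column 7 = 9: row 3 has {1,2,3,5,6}; col 7 has {1,2,3,4,5,6,7,8}; box has {1,2,3,4,5,6,7}; anti-diagonal has {1,2,3,6} → only 9 remains.
row 4, column 8 = 9: row 4 has {1,2,3,4,6,7}; col 8 has {2,3,5,7}; box has {1,2,3,4,5,7,8} → only 9 remains.
row 5, column 8 = 6: row 5 has {1,3,4,5}; col 8 has {2,3,5,7,9}; box has {1,2,3,4,5,7,8,9} → only 6 remains.
row 6, column 3 = 5: row 6 has {1,2,3,4,7,8,9}; col 3 has {1,9}; box has {1,3,4,6,9} → only 5 remains.
row 6, column 6 = 6: row 6 has {1,2,3,4,5,7,8,9}; col 6 has {1,2,3,4}; box has {1,2,3,4,7}; main diagonal has {1,2,3,5,8,9} → only 6 remains.
row 7, column 6 = 9: row 7 has {2,3,8}; col 6 has {1,2,3,4,6}; box has {1,2,3,4,5,7,8} → only 9 remains.
row 7, column 9 = 7: row 7 has {2,3,8,9}; col 9 has {1,2,3,4,5,6,8,9}; box has {2,3,5,6,8,9} → only 7 remains.
row 8, column 8 = 4: row 8 has {1,2,3,5,6,8,9}; col 8 has {2,3,5,6,7,9}; box has {2,3,5,6,7,8,9}; main diagonal has {1,2,3,5,6,8,9} → only 4 remains.
row 9, column 3 = 2: row 9 has {1,3,4,5,6,7,8,9}; col 3 has {1,5,9}; box has {1,3,6,8,9} → only 2 remains.
row 1, column 3 = 3: row 1 has {1,2,4,5,6,7,8,9}; col 3 has {1,2,5,9}; box has {1,2,5,9} → only 3 remains.
row 2, column 4 = 5: row 2 has {1,2,3,4,9}; col 4 has {1,2,3,4,7,8}; box has {1,2,3,4,6,8,9} → only 5 remains.
row 2, column 6 = 7: row 2 has {1,2,3,4,5,9}; col 6 has {1,2,3,4,6,9}; box has {1,2,3,4,5,6,8,9} → only 7 remains.

7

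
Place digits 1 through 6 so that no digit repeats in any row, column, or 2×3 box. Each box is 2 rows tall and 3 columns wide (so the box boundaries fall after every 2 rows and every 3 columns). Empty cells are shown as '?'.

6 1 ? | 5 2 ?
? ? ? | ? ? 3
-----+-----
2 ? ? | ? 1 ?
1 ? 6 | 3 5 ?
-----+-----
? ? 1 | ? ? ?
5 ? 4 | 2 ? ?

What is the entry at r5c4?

r1c3 = 3: row 1 has {1,2,5,6}; col 3 has {1,4,6}; box has {1,6} → only 3 remains.
r1c6 = 4: row 1 has {1,2,3,5,6}; col 6 has {3}; box has {2,3,5} → only 4 remains.
r2c1 = 4: row 2 has {3}; col 1 has {1,2,5,6}; box has {1,3,6} → only 4 remains.
r2c5 = 6: row 2 has {3,4}; col 5 has {1,2,5}; box has {2,3,4,5} → only 6 remains.
r3c3 = 5: row 3 has {1,2}; col 3 has {1,3,4,6}; box has {1,2,6} → only 5 remains.
r3c6 = 6: row 3 has {1,2,5}; col 6 has {3,4}; box has {1,3,5} → only 6 remains.
r4c2 = 4: row 4 has {1,3,5,6}; col 2 has {1}; box has {1,2,5,6} → only 4 remains.
r4c6 = 2: row 4 has {1,3,4,5,6}; col 6 has {3,4,6}; box has {1,3,5,6} → only 2 remains.
r5c1 = 3: row 5 has {1}; col 1 has {1,2,4,5,6}; box has {1,4,5} → only 3 remains.
r5c5 = 4: row 5 has {1,3}; col 5 has {1,2,5,6}; box has {2} → only 4 remains.
r5c6 = 5: row 5 has {1,3,4}; col 6 has {2,3,4,6}; box has {2,4} → only 5 remains.
r6c2 = 6: row 6 has {2,4,5}; col 2 has {1,4}; box has {1,3,4,5} → only 6 remains.
r6c5 = 3: row 6 has {2,4,5,6}; col 5 has {1,2,4,5,6}; box has {2,4,5} → only 3 remains.
r6c6 = 1: row 6 has {2,3,4,5,6}; col 6 has {2,3,4,5,6}; box has {2,3,4,5} → only 1 remains.
r2c3 = 2: row 2 has {3,4,6}; col 3 has {1,3,4,5,6}; box has {1,3,4,6} → only 2 remains.
r2c4 = 1: row 2 has {2,3,4,6}; col 4 has {2,3,5}; box has {2,3,4,5,6} → only 1 remains.
r3c2 = 3: row 3 has {1,2,5,6}; col 2 has {1,4,6}; box has {1,2,4,5,6} → only 3 remains.
r3c4 = 4: row 3 has {1,2,3,5,6}; col 4 has {1,2,3,5}; box has {1,2,3,5,6} → only 4 remains.
r5c2 = 2: row 5 has {1,3,4,5}; col 2 has {1,3,4,6}; box has {1,3,4,5,6} → only 2 remains.
r5c4 = 6: row 5 has {1,2,3,4,5}; col 4 has {1,2,3,4,5}; box has {1,2,3,4,5} → only 6 remains.

6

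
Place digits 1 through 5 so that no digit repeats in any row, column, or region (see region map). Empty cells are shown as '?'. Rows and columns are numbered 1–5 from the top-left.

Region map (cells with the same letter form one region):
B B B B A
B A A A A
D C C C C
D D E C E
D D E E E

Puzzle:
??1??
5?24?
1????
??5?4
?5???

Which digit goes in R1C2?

4

R5C3 = 3 (sole candidate).
R3C3 = 4 (sole candidate).
R1C5 = 5 (hidden single in row 1).
R3C4 = 5 (hidden single in row 3).
R4C4 = 1 (hidden single in row 4).
R5C4 = 2 (sole candidate).
R5C5 = 1 (sole candidate).
R1C4 = 3 (sole candidate).
R2C5 = 3 (sole candidate).
R3C5 = 2 (sole candidate).
R5C1 = 4 (sole candidate).
R1C1 = 2 (sole candidate).
R1C2 = 4: row 1 has {1,2,3,5}; col 2 has {5}; region has {1,2,3,5} → only 4 remains.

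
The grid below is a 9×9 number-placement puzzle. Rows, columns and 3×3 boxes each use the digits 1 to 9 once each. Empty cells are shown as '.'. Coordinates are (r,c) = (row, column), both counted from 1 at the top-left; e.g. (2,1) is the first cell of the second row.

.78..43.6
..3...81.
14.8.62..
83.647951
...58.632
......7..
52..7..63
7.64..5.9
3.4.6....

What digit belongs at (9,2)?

9

(1,8) = 9: row 1 has {3,4,6,7,8}; col 8 has {1,3,5,6}; box has {1,2,3,6,8} → only 9 remains.
(3,8) = 7: row 3 has {1,2,4,6,8}; col 8 has {1,3,5,6,9}; box has {1,2,3,6,8,9} → only 7 remains.
(3,9) = 5: row 3 has {1,2,4,6,7,8}; col 9 has {1,2,3,6,9}; box has {1,2,3,6,7,8,9} → only 5 remains.
(4,3) = 2: row 4 has {1,3,4,5,6,7,8,9}; col 3 has {3,4,6,8}; box has {3,8} → only 2 remains.
(9,7) = 1: row 9 has {3,4,6}; col 7 has {2,3,5,6,7,8,9}; box has {3,5,6,9} → only 1 remains.
(1,1) = 2: row 1 has {3,4,6,7,8,9}; col 1 has {1,3,5,7,8}; box has {1,3,4,7,8} → only 2 remains.
(1,4) = 1: row 1 has {2,3,4,6,7,8,9}; col 4 has {4,5,6,8}; box has {4,6,8} → only 1 remains.
(1,5) = 5: row 1 has {1,2,3,4,6,7,8,9}; col 5 has {4,6,7,8}; box has {1,4,6,8} → only 5 remains.
(2,9) = 4: row 2 has {1,3,8}; col 9 has {1,2,3,5,6,9}; box has {1,2,3,5,6,7,8,9} → only 4 remains.
(3,3) = 9: row 3 has {1,2,4,5,6,7,8}; col 3 has {2,3,4,6,8}; box has {1,2,3,4,7,8} → only 9 remains.
(3,5) = 3: row 3 has {1,2,4,5,6,7,8,9}; col 5 has {4,5,6,7,8}; box has {1,4,5,6,8} → only 3 remains.
(6,9) = 8: row 6 has {7}; col 9 has {1,2,3,4,5,6,9}; box has {1,2,3,5,6,7,9} → only 8 remains.
(7,3) = 1: row 7 has {2,3,5,6,7}; col 3 has {2,3,4,6,8,9}; box has {2,3,4,5,6,7} → only 1 remains.
(7,4) = 9: row 7 has {1,2,3,5,6,7}; col 4 has {1,4,5,6,8}; box has {4,6,7} → only 9 remains.
(7,6) = 8: row 7 has {1,2,3,5,6,7,9}; col 6 has {4,6,7}; box has {4,6,7,9} → only 8 remains.
(7,7) = 4: row 7 has {1,2,3,5,6,7,8,9}; col 7 has {1,2,3,5,6,7,8,9}; box has {1,3,5,6,9} → only 4 remains.
(8,2) = 8: row 8 has {4,5,6,7,9}; col 2 has {2,3,4,7}; box has {1,2,3,4,5,6,7} → only 8 remains.
(8,8) = 2: row 8 has {4,5,6,7,8,9}; col 8 has {1,3,5,6,7,9}; box has {1,3,4,5,6,9} → only 2 remains.
(9,2) = 9: row 9 has {1,3,4,6}; col 2 has {2,3,4,7,8}; box has {1,2,3,4,5,6,7,8} → only 9 remains.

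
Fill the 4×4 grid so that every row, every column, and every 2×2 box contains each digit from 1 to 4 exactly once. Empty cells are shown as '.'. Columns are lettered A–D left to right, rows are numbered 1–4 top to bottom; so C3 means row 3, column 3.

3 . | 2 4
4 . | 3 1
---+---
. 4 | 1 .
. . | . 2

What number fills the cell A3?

B1 = 1: row 1 has {2,3,4}; col 2 has {4}; box has {3,4} → only 1 remains.
B2 = 2: row 2 has {1,3,4}; col 2 has {1,4}; box has {1,3,4} → only 2 remains.
A3 = 2: row 3 has {1,4}; col 1 has {3,4}; box has {4} → only 2 remains.

2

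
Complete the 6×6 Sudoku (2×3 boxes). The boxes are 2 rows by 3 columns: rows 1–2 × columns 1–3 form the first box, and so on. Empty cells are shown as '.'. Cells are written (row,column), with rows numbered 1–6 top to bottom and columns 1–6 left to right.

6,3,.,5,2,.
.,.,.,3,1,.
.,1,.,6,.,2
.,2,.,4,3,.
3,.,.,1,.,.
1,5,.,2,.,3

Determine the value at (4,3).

(1,6) = 4 (sole candidate).
(2,2) = 4 (sole candidate).
(2,6) = 6 (sole candidate).
(3,5) = 5 (sole candidate).
(4,1) = 5 (sole candidate).
(4,3) = 6: row 4 has {2,3,4,5}; col 3 has {}; box has {1,2,5} → only 6 remains.

6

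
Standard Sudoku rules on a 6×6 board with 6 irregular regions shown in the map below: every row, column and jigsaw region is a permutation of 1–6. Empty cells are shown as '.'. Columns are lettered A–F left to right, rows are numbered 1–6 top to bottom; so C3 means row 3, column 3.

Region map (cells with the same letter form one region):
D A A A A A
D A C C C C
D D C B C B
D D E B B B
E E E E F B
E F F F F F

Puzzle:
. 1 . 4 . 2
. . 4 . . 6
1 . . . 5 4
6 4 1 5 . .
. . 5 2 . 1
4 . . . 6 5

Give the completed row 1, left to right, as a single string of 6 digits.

516432

E1 = 3: row 1 has {1,2,4}; col 5 has {5,6}; region has {1,2,4} → only 3 remains.
B2 = 5 (sole candidate).
E4 = 2 (sole candidate).
F4 = 3 (sole candidate).
A5 = 3 (sole candidate).
B5 = 6 (sole candidate).
E5 = 4 (sole candidate).
A1 = 5: row 1 has {1,2,3,4}; col 1 has {1,3,4,6}; region has {1,4,6} → only 5 remains.
C1 = 6: row 1 has {1,2,3,4,5}; col 3 has {1,4,5}; region has {1,2,3,4,5} → only 6 remains.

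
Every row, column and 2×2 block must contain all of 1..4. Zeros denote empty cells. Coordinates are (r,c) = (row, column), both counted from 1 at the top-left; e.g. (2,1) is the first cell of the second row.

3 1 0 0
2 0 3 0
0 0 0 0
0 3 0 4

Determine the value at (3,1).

(1,4) = 2 (sole candidate).
(2,2) = 4 (sole candidate).
(2,4) = 1 (sole candidate).
(3,2) = 2 (sole candidate).
(3,3) = 1 (sole candidate).
(3,4) = 3 (sole candidate).
(4,1) = 1 (sole candidate).
(4,3) = 2 (sole candidate).
(1,3) = 4 (sole candidate).
(3,1) = 4: row 3 has {1,2,3}; col 1 has {1,2,3}; box has {1,2,3} → only 4 remains.

4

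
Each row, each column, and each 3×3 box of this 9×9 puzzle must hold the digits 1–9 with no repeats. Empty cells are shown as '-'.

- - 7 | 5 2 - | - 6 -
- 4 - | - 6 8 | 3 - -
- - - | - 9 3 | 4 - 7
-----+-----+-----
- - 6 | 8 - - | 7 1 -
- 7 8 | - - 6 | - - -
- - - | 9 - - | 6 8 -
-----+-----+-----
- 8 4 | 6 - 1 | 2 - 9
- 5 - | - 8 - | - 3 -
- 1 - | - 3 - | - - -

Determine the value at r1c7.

8

r1c6 = 4: row 1 has {2,5,6,7}; col 6 has {1,3,6,8}; box has {2,3,5,6,8,9} → only 4 remains.
r3c4 = 1: row 3 has {3,4,7,9}; col 4 has {5,6,8,9}; box has {2,3,4,5,6,8,9} → only 1 remains.
r8c7 = 1: row 8 has {3,5,8}; col 7 has {2,3,4,6,7}; box has {2,3,9} → only 1 remains.
r2c4 = 7: row 2 has {3,4,6,8}; col 4 has {1,5,6,8,9}; box has {1,2,3,4,5,6,8,9} → only 7 remains.
r3c1 = 8: in row 3, 8 can only go here (every other open cell in that row sees an 8).
r3c2 = 6: in row 3, 6 can only go here (every other open cell in that row sees a 6).
r7c1 = 3: in row 7, 3 can only go here (every other open cell in that row sees a 3).
r1c2 = 3: in row 1, 3 can only go here (every other open cell in that row sees a 3).
r6c2 = 2: row 6 has {6,8,9}; col 2 has {1,3,4,5,6,7,8}; box has {6,7,8} → only 2 remains.
r4c2 = 9: row 4 has {1,6,7,8}; col 2 has {1,2,3,4,5,6,7,8}; box has {2,6,7,8} → only 9 remains.
r4c9 = 3: in row 4, 3 can only go here (every other open cell in that row sees a 3).
r4c6 = 2: in row 4, 2 can only go here (every other open cell in that row sees a 2).
r5c4 = 3: in row 5, 3 can only go here (every other open cell in that row sees a 3).
r6c3 = 3: in row 6, 3 can only go here (every other open cell in that row sees a 3).
r2c3 = 1: in column 3, 1 can only go here (every other open cell in that column sees a 1).
r1c1 = 9: row 1 has {2,3,4,5,6,7}; col 1 has {3,8}; box has {1,3,4,6,7,8} → only 9 remains.
r1c7 = 8: row 1 has {2,3,4,5,6,7,9}; col 7 has {1,2,3,4,6,7}; box has {3,4,6,7} → only 8 remains.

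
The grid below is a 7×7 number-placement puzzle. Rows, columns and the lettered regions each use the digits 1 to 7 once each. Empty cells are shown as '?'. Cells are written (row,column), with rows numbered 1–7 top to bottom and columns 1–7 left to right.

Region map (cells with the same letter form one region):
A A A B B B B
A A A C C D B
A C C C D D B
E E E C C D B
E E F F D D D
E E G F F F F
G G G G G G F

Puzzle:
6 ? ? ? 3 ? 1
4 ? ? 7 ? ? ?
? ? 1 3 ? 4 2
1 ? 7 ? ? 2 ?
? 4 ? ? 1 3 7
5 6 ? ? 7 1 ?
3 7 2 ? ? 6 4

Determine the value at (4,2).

3

(1,3) = 5: row 1 has {1,3,6}; col 3 has {1,2,7}; region has {4,6} → only 5 remains.
(1,4) = 4: row 1 has {1,3,5,6}; col 4 has {3,7}; region has {1,2,3} → only 4 remains.
(1,6) = 7: row 1 has {1,3,4,5,6}; col 6 has {1,2,3,4,6}; region has {1,2,3,4} → only 7 remains.
(2,3) = 3: row 2 has {4,7}; col 3 has {1,2,5,7}; region has {4,5,6} → only 3 remains.
(2,6) = 5: row 2 has {3,4,7}; col 6 has {1,2,3,4,6,7}; region has {1,2,3,4,7} → only 5 remains.
(2,7) = 6: row 2 has {3,4,5,7}; col 7 has {1,2,4,7}; region has {1,2,3,4,7} → only 6 remains.
(3,1) = 7: row 3 has {1,2,3,4}; col 1 has {1,3,4,5,6}; region has {3,4,5,6} → only 7 remains.
(3,2) = 5: row 3 has {1,2,3,4,7}; col 2 has {4,6,7}; region has {1,3,7} → only 5 remains.
(3,5) = 6: row 3 has {1,2,3,4,5,7}; col 5 has {1,3,7}; region has {1,2,3,4,5,7} → only 6 remains.
(4,2) = 3: row 4 has {1,2,7}; col 2 has {4,5,6,7}; region has {1,4,5,6,7} → only 3 remains.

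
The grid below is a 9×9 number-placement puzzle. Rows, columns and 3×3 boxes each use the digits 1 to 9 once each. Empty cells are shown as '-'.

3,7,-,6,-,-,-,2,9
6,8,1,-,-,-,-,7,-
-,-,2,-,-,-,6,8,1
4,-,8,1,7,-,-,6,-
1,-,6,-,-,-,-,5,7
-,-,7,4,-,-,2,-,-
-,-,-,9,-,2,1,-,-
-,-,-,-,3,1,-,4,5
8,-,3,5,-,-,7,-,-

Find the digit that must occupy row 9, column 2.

1

row 4, column 9 = 3 (sole candidate).
row 6, column 9 = 8 (sole candidate).
row 7, column 8 = 3 (sole candidate).
row 7, column 9 = 6 (sole candidate).
row 8, column 3 = 9 (sole candidate).
row 8, column 7 = 8 (sole candidate).
row 9, column 8 = 9 (sole candidate).
row 9, column 9 = 2 (sole candidate).
row 2, column 9 = 4 (sole candidate).
row 4, column 7 = 9 (sole candidate).
row 5, column 7 = 4 (sole candidate).
row 6, column 8 = 1 (sole candidate).
row 8, column 4 = 7 (sole candidate).
row 1, column 7 = 5 (sole candidate).
row 2, column 7 = 3 (sole candidate).
row 3, column 4 = 3 (sole candidate).
row 4, column 6 = 5 (sole candidate).
row 8, column 1 = 2 (sole candidate).
row 8, column 2 = 6 (sole candidate).
row 1, column 3 = 4 (sole candidate).
row 1, column 6 = 8 (sole candidate).
row 2, column 4 = 2 (sole candidate).
row 2, column 6 = 9 (sole candidate).
row 4, column 2 = 2 (sole candidate).
row 5, column 4 = 8 (sole candidate).
row 5, column 6 = 3 (sole candidate).
row 6, column 6 = 6 (sole candidate).
row 7, column 3 = 5 (sole candidate).
row 9, column 6 = 4 (sole candidate).
row 1, column 5 = 1 (sole candidate).
row 2, column 5 = 5 (sole candidate).
row 3, column 5 = 4 (sole candidate).
row 3, column 6 = 7 (sole candidate).
row 5, column 2 = 9 (sole candidate).
row 5, column 5 = 2 (sole candidate).
row 6, column 1 = 5 (sole candidate).
row 6, column 2 = 3 (sole candidate).
row 6, column 5 = 9 (sole candidate).
row 7, column 1 = 7 (sole candidate).
row 7, column 2 = 4 (sole candidate).
row 7, column 5 = 8 (sole candidate).
row 9, column 2 = 1: row 9 has {2,3,4,5,7,8,9}; col 2 has {2,3,4,6,7,8,9}; box has {2,3,4,5,6,7,8,9} → only 1 remains.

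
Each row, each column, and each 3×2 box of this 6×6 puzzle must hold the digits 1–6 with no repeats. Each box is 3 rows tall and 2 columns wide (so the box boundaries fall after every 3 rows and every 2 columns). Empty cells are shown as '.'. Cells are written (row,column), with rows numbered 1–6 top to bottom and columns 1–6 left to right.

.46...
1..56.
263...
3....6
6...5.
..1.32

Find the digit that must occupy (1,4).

(1,1) = 5: row 1 has {4,6}; col 1 has {1,2,3,6}; box has {1,2,4,6} → only 5 remains.
(2,2) = 3: row 2 has {1,5,6}; col 2 has {4,6}; box has {1,2,4,5,6} → only 3 remains.
(2,6) = 4: row 2 has {1,3,5,6}; col 6 has {2,6}; box has {6} → only 4 remains.
(3,5) = 1: row 3 has {2,3,6}; col 5 has {3,5,6}; box has {4,6} → only 1 remains.
(3,6) = 5: row 3 has {1,2,3,6}; col 6 has {2,4,6}; box has {1,4,6} → only 5 remains.
(4,5) = 4: row 4 has {3,6}; col 5 has {1,3,5,6}; box has {2,3,5,6} → only 4 remains.
(5,6) = 1: row 5 has {5,6}; col 6 has {2,4,5,6}; box has {2,3,4,5,6} → only 1 remains.
(6,1) = 4: row 6 has {1,2,3}; col 1 has {1,2,3,5,6}; box has {3,6} → only 4 remains.
(6,2) = 5: row 6 has {1,2,3,4}; col 2 has {3,4,6}; box has {3,4,6} → only 5 remains.
(6,4) = 6: row 6 has {1,2,3,4,5}; col 4 has {5}; box has {1} → only 6 remains.
(1,5) = 2: row 1 has {4,5,6}; col 5 has {1,3,4,5,6}; box has {1,4,5,6} → only 2 remains.
(1,6) = 3: row 1 has {2,4,5,6}; col 6 has {1,2,4,5,6}; box has {1,2,4,5,6} → only 3 remains.
(2,3) = 2: row 2 has {1,3,4,5,6}; col 3 has {1,3,6}; box has {3,5,6} → only 2 remains.
(3,4) = 4: row 3 has {1,2,3,5,6}; col 4 has {5,6}; box has {2,3,5,6} → only 4 remains.
(4,3) = 5: row 4 has {3,4,6}; col 3 has {1,2,3,6}; box has {1,6} → only 5 remains.
(4,4) = 2: row 4 has {3,4,5,6}; col 4 has {4,5,6}; box has {1,5,6} → only 2 remains.
(5,2) = 2: row 5 has {1,5,6}; col 2 has {3,4,5,6}; box has {3,4,5,6} → only 2 remains.
(5,3) = 4: row 5 has {1,2,5,6}; col 3 has {1,2,3,5,6}; box has {1,2,5,6} → only 4 remains.
(5,4) = 3: row 5 has {1,2,4,5,6}; col 4 has {2,4,5,6}; box has {1,2,4,5,6} → only 3 remains.
(1,4) = 1: row 1 has {2,3,4,5,6}; col 4 has {2,3,4,5,6}; box has {2,3,4,5,6} → only 1 remains.

1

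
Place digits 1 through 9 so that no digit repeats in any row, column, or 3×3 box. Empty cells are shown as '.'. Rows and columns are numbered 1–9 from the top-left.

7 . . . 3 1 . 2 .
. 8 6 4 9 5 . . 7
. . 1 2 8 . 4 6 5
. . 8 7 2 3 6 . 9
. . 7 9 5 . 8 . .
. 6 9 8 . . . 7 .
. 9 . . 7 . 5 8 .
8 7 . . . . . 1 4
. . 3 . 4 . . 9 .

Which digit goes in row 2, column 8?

3

row 1, column 4 = 6 (sole candidate).
row 1, column 7 = 9 (sole candidate).
row 1, column 9 = 8 (sole candidate).
row 2, column 8 = 3: row 2 has {4,5,6,7,8,9}; col 8 has {1,2,6,7,8,9}; box has {2,4,5,6,7,8,9} → only 3 remains.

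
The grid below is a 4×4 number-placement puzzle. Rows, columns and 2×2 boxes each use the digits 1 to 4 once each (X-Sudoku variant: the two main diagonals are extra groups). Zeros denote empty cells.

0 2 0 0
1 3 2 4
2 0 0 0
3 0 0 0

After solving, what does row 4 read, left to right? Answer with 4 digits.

3142

R1C1 = 4 (sole candidate).
R1C4 = 1 (sole candidate).
R3C2 = 4 (sole candidate).
R3C3 = 1 (sole candidate).
R3C4 = 3 (sole candidate).
R4C2 = 1: row 4 has {3}; col 2 has {2,3,4}; box has {2,3,4} → only 1 remains.
R4C3 = 4: row 4 has {1,3}; col 3 has {1,2}; box has {1,3} → only 4 remains.
R4C4 = 2: row 4 has {1,3,4}; col 4 has {1,3,4}; box has {1,3,4}; main diagonal has {1,3,4} → only 2 remains.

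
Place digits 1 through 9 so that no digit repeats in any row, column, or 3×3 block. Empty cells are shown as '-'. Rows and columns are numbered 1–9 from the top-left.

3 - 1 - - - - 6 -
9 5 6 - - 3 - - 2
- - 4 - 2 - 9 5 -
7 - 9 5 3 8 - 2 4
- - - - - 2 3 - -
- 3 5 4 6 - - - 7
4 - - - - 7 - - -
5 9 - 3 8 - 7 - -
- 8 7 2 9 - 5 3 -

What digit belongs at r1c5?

7

r1c9 = 8 (sole candidate).
r3c1 = 8 (sole candidate).
r3c2 = 7 (sole candidate).
r5c3 = 8 (sole candidate).
r8c3 = 2 (sole candidate).
r1c2 = 2 (sole candidate).
r1c7 = 4 (sole candidate).
r2c7 = 1 (sole candidate).
r2c8 = 7 (sole candidate).
r3c9 = 3 (sole candidate).
r4c7 = 6 (sole candidate).
r6c7 = 8 (sole candidate).
r7c3 = 3 (sole candidate).
r7c7 = 2 (sole candidate).
r2c4 = 8 (sole candidate).
r2c5 = 4 (sole candidate).
r4c2 = 1 (sole candidate).
r5c1 = 6 (sole candidate).
r5c2 = 4 (sole candidate).
r6c1 = 2 (sole candidate).
r7c2 = 6 (sole candidate).
r7c4 = 1 (sole candidate).
r7c5 = 5 (sole candidate).
r7c9 = 9 (sole candidate).
r9c1 = 1 (sole candidate).
r9c9 = 6 (sole candidate).
r1c5 = 7: row 1 has {1,2,3,4,6,8}; col 5 has {2,3,4,5,6,8,9}; box has {2,3,4,8} → only 7 remains.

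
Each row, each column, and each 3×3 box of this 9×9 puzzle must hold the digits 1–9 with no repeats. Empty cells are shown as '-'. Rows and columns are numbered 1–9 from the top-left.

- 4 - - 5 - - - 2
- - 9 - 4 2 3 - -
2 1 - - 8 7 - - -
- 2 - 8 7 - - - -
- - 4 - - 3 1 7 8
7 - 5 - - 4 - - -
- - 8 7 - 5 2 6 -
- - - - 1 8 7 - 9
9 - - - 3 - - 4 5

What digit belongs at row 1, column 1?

row 5, column 1 = 6 (sole candidate).
row 5, column 2 = 9 (sole candidate).
row 5, column 5 = 2 (sole candidate).
row 7, column 2 = 3 (sole candidate).
row 7, column 5 = 9 (sole candidate).
row 7, column 9 = 1 (sole candidate).
row 8, column 8 = 3 (sole candidate).
row 9, column 6 = 6 (sole candidate).
row 9, column 7 = 8 (sole candidate).
row 5, column 4 = 5 (sole candidate).
row 6, column 2 = 8 (sole candidate).
row 6, column 5 = 6 (sole candidate).
row 6, column 7 = 9 (sole candidate).
row 6, column 8 = 2 (sole candidate).
row 6, column 9 = 3 (sole candidate).
row 7, column 1 = 4 (sole candidate).
row 8, column 1 = 5 (sole candidate).
row 8, column 2 = 6 (sole candidate).
row 8, column 3 = 2 (sole candidate).
row 8, column 4 = 4 (sole candidate).
row 9, column 2 = 7 (sole candidate).
row 9, column 3 = 1 (sole candidate).
row 9, column 4 = 2 (sole candidate).
row 1, column 7 = 6 (sole candidate).
row 2, column 1 = 8 (sole candidate).
row 2, column 2 = 5 (sole candidate).
row 2, column 8 = 1 (sole candidate).
row 2, column 9 = 7 (sole candidate).
row 3, column 9 = 4 (sole candidate).
row 4, column 3 = 3 (sole candidate).
row 4, column 8 = 5 (sole candidate).
row 4, column 9 = 6 (sole candidate).
row 6, column 4 = 1 (sole candidate).
row 1, column 1 = 3: row 1 has {2,4,5,6}; col 1 has {2,4,5,6,7,8,9}; box has {1,2,4,5,8,9} → only 3 remains.

3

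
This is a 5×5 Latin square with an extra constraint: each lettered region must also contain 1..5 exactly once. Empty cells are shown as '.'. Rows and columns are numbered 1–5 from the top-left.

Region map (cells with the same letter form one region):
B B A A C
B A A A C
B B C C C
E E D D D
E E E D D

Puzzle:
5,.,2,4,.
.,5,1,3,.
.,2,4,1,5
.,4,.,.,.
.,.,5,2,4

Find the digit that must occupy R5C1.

1

R1C5 = 3: row 1 has {2,4,5}; col 5 has {4,5}; region has {1,4,5} → only 3 remains.
R2C1 = 4: row 2 has {1,3,5}; col 1 has {5}; region has {2,5} → only 4 remains.
R2C5 = 2: row 2 has {1,3,4,5}; col 5 has {3,4,5}; region has {1,3,4,5} → only 2 remains.
R3C1 = 3: row 3 has {1,2,4,5}; col 1 has {4,5}; region has {2,4,5} → only 3 remains.
R4C3 = 3: row 4 has {4}; col 3 has {1,2,4,5}; region has {2,4} → only 3 remains.
R4C4 = 5: row 4 has {3,4}; col 4 has {1,2,3,4}; region has {2,3,4} → only 5 remains.
R4C5 = 1: row 4 has {3,4,5}; col 5 has {2,3,4,5}; region has {2,3,4,5} → only 1 remains.
R5C1 = 1: row 5 has {2,4,5}; col 1 has {3,4,5}; region has {4,5} → only 1 remains.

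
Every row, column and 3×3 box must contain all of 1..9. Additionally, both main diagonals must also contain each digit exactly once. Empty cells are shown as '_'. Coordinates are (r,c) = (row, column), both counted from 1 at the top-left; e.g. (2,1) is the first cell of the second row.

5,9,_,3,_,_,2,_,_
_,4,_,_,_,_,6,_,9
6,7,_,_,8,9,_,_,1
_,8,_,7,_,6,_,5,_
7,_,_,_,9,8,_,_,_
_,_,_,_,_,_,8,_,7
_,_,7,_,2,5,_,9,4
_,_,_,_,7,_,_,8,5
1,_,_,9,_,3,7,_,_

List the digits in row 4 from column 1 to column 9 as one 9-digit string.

284716953

(1,9) = 8: row 1 has {2,3,5,9}; col 9 has {1,4,5,7,9}; box has {1,2,6,9}; anti-diagonal has {1,6,7,9} → only 8 remains.
(2,8) = 3: row 2 has {4,6,9}; col 8 has {5,8,9}; box has {1,2,6,8,9}; anti-diagonal has {1,6,7,8,9} → only 3 remains.
(3,8) = 4: row 3 has {1,6,7,8,9}; col 8 has {3,5,8,9}; box has {1,2,3,6,8,9} → only 4 remains.
(8,2) = 2: row 8 has {5,7,8}; col 2 has {4,7,8,9}; box has {1,7}; anti-diagonal has {1,3,6,7,8,9} → only 2 remains.
(1,3) = 1: row 1 has {2,3,5,8,9}; col 3 has {7}; box has {4,5,6,7,9} → only 1 remains.
(1,8) = 7: row 1 has {1,2,3,5,8,9}; col 8 has {3,4,5,8,9}; box has {1,2,3,4,6,8,9} → only 7 remains.
(3,7) = 5: row 3 has {1,4,6,7,8,9}; col 7 has {2,6,7,8}; box has {1,2,3,4,6,7,8,9}; anti-diagonal has {1,2,3,6,7,8,9} → only 5 remains.
(6,4) = 4: row 6 has {7,8}; col 4 has {3,7,9}; box has {6,7,8,9}; anti-diagonal has {1,2,3,5,6,7,8,9} → only 4 remains.
(1,6) = 4: row 1 has {1,2,3,5,7,8,9}; col 6 has {3,5,6,8,9}; box has {3,8,9} → only 4 remains.
(3,4) = 2: row 3 has {1,4,5,6,7,8,9}; col 4 has {3,4,7,9}; box has {3,4,8,9} → only 2 remains.
(8,6) = 1: row 8 has {2,5,7,8}; col 6 has {3,4,5,6,8,9}; box has {2,3,5,7,9} → only 1 remains.
(8,7) = 3: row 8 has {1,2,5,7,8}; col 7 has {2,5,6,7,8}; box has {4,5,7,8,9} → only 3 remains.
(1,5) = 6: row 1 has {1,2,3,4,5,7,8,9}; col 5 has {2,7,8,9}; box has {2,3,4,8,9} → only 6 remains.
(2,6) = 7: row 2 has {3,4,6,9}; col 6 has {1,3,4,5,6,8,9}; box has {2,3,4,6,8,9} → only 7 remains.
(3,3) = 3: row 3 has {1,2,4,5,6,7,8,9}; col 3 has {1,7}; box has {1,4,5,6,7,9}; main diagonal has {4,5,7,8,9} → only 3 remains.
(6,6) = 2: row 6 has {4,7,8}; col 6 has {1,3,4,5,6,7,8,9}; box has {4,6,7,8,9}; main diagonal has {3,4,5,7,8,9} → only 2 remains.
(7,7) = 1: row 7 has {2,4,5,7,9}; col 7 has {2,3,5,6,7,8}; box has {3,4,5,7,8,9}; main diagonal has {2,3,4,5,7,8,9} → only 1 remains.
(8,4) = 6: row 8 has {1,2,3,5,7,8}; col 4 has {2,3,4,7,9}; box has {1,2,3,5,7,9} → only 6 remains.
(9,5) = 4: row 9 has {1,3,7,9}; col 5 has {2,6,7,8,9}; box has {1,2,3,5,6,7,9} → only 4 remains.
(9,9) = 6: row 9 has {1,3,4,7,9}; col 9 has {1,4,5,7,8,9}; box has {1,3,4,5,7,8,9}; main diagonal has {1,2,3,4,5,7,8,9} → only 6 remains.
(5,7) = 4: row 5 has {7,8,9}; col 7 has {1,2,3,5,6,7,8}; box has {5,7,8} → only 4 remains.
(7,4) = 8: row 7 has {1,2,4,5,7,9}; col 4 has {2,3,4,6,7,9}; box has {1,2,3,4,5,6,7,9} → only 8 remains.
(9,2) = 5: row 9 has {1,3,4,6,7,9}; col 2 has {2,4,7,8,9}; box has {1,2,7} → only 5 remains.
(9,3) = 8: row 9 has {1,3,4,5,6,7,9}; col 3 has {1,3,7}; box has {1,2,5,7} → only 8 remains.
(9,8) = 2: row 9 has {1,3,4,5,6,7,8,9}; col 8 has {3,4,5,7,8,9}; box has {1,3,4,5,6,7,8,9} → only 2 remains.
(2,3) = 2: row 2 has {3,4,6,7,9}; col 3 has {1,3,7,8}; box has {1,3,4,5,6,7,9} → only 2 remains.
(4,7) = 9: row 4 has {5,6,7,8}; col 7 has {1,2,3,4,5,6,7,8}; box has {4,5,7,8} → only 9 remains.
(7,1) = 3: row 7 has {1,2,4,5,7,8,9}; col 1 has {1,5,6,7}; box has {1,2,5,7,8} → only 3 remains.
(7,2) = 6: row 7 has {1,2,3,4,5,7,8,9}; col 2 has {2,4,5,7,8,9}; box has {1,2,3,5,7,8} → only 6 remains.
(2,1) = 8: row 2 has {2,3,4,6,7,9}; col 1 has {1,3,5,6,7}; box has {1,2,3,4,5,6,7,9} → only 8 remains.
(4,3) = 4: row 4 has {5,6,7,8,9}; col 3 has {1,2,3,7,8}; box has {7,8} → only 4 remains.
(6,1) = 9: row 6 has {2,4,7,8}; col 1 has {1,3,5,6,7,8}; box has {4,7,8} → only 9 remains.
(8,1) = 4: row 8 has {1,2,3,5,6,7,8}; col 1 has {1,3,5,6,7,8,9}; box has {1,2,3,5,6,7,8} → only 4 remains.
(8,3) = 9: row 8 has {1,2,3,4,5,6,7,8}; col 3 has {1,2,3,4,7,8}; box has {1,2,3,4,5,6,7,8} → only 9 remains.
(4,1) = 2: row 4 has {4,5,6,7,8,9}; col 1 has {1,3,4,5,6,7,8,9}; box has {4,7,8,9} → only 2 remains.
(4,9) = 3: row 4 has {2,4,5,6,7,8,9}; col 9 has {1,4,5,6,7,8,9}; box has {4,5,7,8,9} → only 3 remains.
(5,9) = 2: row 5 has {4,7,8,9}; col 9 has {1,3,4,5,6,7,8,9}; box has {3,4,5,7,8,9} → only 2 remains.
(4,5) = 1: row 4 has {2,3,4,5,6,7,8,9}; col 5 has {2,4,6,7,8,9}; box has {2,4,6,7,8,9} → only 1 remains.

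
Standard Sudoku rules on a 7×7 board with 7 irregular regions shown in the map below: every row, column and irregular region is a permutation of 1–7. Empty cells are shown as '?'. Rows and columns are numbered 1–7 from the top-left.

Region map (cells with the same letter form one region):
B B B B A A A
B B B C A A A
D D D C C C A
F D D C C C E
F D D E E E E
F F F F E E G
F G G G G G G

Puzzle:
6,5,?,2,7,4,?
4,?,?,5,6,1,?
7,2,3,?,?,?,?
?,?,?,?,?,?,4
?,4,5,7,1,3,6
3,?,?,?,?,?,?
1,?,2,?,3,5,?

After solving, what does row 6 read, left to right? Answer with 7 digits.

3746521

R1C3 = 1 (sole candidate).
R1C7 = 3 (sole candidate).
R2C3 = 7 (sole candidate).
R2C7 = 2 (sole candidate).
R3C5 = 4 (sole candidate).
R3C6 = 6 (sole candidate).
R3C7 = 5 (sole candidate).
R4C3 = 6 (sole candidate).
R4C5 = 2 (sole candidate).
R4C6 = 7 (sole candidate).
R5C1 = 2 (sole candidate).
R6C3 = 4: row 6 has {3}; col 3 has {1,2,3,5,6,7}; region has {1,2,3} → only 4 remains.
R6C4 = 6: row 6 has {3,4}; col 4 has {2,5,7}; region has {1,2,3,4} → only 6 remains.
R6C5 = 5: row 6 has {3,4,6}; col 5 has {1,2,3,4,6,7}; region has {1,3,4,6,7} → only 5 remains.
R6C6 = 2: row 6 has {3,4,5,6}; col 6 has {1,3,4,5,6,7}; region has {1,3,4,5,6,7} → only 2 remains.
R7C4 = 4 (sole candidate).
R7C7 = 7 (sole candidate).
R2C2 = 3 (sole candidate).
R3C4 = 1 (sole candidate).
R4C1 = 5 (sole candidate).
R4C2 = 1 (sole candidate).
R4C4 = 3 (sole candidate).
R6C2 = 7: row 6 has {2,3,4,5,6}; col 2 has {1,2,3,4,5}; region has {1,2,3,4,5,6} → only 7 remains.
R6C7 = 1: row 6 has {2,3,4,5,6,7}; col 7 has {2,3,4,5,6,7}; region has {2,3,4,5,7} → only 1 remains.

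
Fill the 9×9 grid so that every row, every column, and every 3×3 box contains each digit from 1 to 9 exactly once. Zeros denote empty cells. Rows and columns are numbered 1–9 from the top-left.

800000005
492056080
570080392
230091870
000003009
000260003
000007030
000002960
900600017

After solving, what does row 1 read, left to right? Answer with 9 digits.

r1c8 = 4: row 1 has {5,8}; col 8 has {1,3,6,7,8,9}; box has {2,3,5,8,9} → only 4 remains.
r2c9 = 1: row 2 has {2,4,5,6,8,9}; col 9 has {2,3,5,7,9}; box has {2,3,4,5,8,9} → only 1 remains.
r3c6 = 4: row 3 has {2,3,5,7,8,9}; col 6 has {1,2,3,6,7}; box has {5,6,8} → only 4 remains.
r6c8 = 5: row 6 has {2,3,6}; col 8 has {1,3,4,6,7,8,9}; box has {3,7,8,9} → only 5 remains.
r1c6 = 9: row 1 has {4,5,8}; col 6 has {1,2,3,4,6,7}; box has {4,5,6,8} → only 9 remains.
r2c7 = 7: row 2 has {1,2,4,5,6,8,9}; col 7 has {3,8,9}; box has {1,2,3,4,5,8,9} → only 7 remains.
r3c4 = 1: row 3 has {2,3,4,5,7,8,9}; col 4 has {2,6}; box has {4,5,6,8,9} → only 1 remains.
r5c8 = 2: row 5 has {3,9}; col 8 has {1,3,4,5,6,7,8,9}; box has {3,5,7,8,9} → only 2 remains.
r6c6 = 8: row 6 has {2,3,5,6}; col 6 has {1,2,3,4,6,7,9}; box has {1,2,3,6,9} → only 8 remains.
r9c6 = 5: row 9 has {1,6,7,9}; col 6 has {1,2,3,4,6,7,8,9}; box has {2,6,7} → only 5 remains.
r1c7 = 6: row 1 has {4,5,8,9}; col 7 has {3,7,8,9}; box has {1,2,3,4,5,7,8,9} → only 6 remains.
r2c4 = 3: row 2 has {1,2,4,5,6,7,8,9}; col 4 has {1,2,6}; box has {1,4,5,6,8,9} → only 3 remains.
r3c3 = 6: row 3 has {1,2,3,4,5,7,8,9}; col 3 has {2}; box has {2,4,5,7,8,9} → only 6 remains.
r1c2 = 1: row 1 has {4,5,6,8,9}; col 2 has {3,7,9}; box has {2,4,5,6,7,8,9} → only 1 remains.
r1c3 = 3: row 1 has {1,4,5,6,8,9}; col 3 has {2,6}; box has {1,2,4,5,6,7,8,9} → only 3 remains.
r1c4 = 7: row 1 has {1,3,4,5,6,8,9}; col 4 has {1,2,3,6}; box has {1,3,4,5,6,8,9} → only 7 remains.
r1c5 = 2: row 1 has {1,3,4,5,6,7,8,9}; col 5 has {5,6,8,9}; box has {1,3,4,5,6,7,8,9} → only 2 remains.

813729645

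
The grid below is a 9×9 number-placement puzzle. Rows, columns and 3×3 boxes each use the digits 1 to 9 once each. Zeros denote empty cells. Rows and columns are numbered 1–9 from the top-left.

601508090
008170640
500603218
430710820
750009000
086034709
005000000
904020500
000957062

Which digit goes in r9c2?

r1c5 = 4 (sole candidate).
r1c7 = 3 (sole candidate).
r1c9 = 7 (sole candidate).
r2c6 = 2 (sole candidate).
r2c9 = 5 (sole candidate).
r3c5 = 9 (sole candidate).
r4c3 = 9 (sole candidate).
r4c9 = 6 (sole candidate).
r5c3 = 2 (sole candidate).
r5c4 = 8 (sole candidate).
r5c5 = 6 (sole candidate).
r5c8 = 3 (sole candidate).
r6c1 = 1 (sole candidate).
r6c4 = 2 (sole candidate).
r6c8 = 5 (sole candidate).
r7c5 = 8 (sole candidate).
r7c8 = 7 (sole candidate).
r8c4 = 3 (sole candidate).
r8c8 = 8 (sole candidate).
r8c9 = 1 (sole candidate).
r9c2 = 1: row 9 has {2,5,6,7,9}; col 2 has {3,5,8}; box has {4,5,9} → only 1 remains.

1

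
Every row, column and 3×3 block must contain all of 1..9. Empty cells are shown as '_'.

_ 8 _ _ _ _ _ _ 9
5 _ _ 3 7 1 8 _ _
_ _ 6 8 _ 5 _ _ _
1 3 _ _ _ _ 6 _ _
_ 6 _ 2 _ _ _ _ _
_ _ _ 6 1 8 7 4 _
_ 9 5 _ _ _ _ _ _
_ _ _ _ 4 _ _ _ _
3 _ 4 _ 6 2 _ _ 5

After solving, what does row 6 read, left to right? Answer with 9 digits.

952618743

R1C4 = 4: row 1 has {8,9}; col 4 has {2,3,6,8}; box has {1,3,5,7,8} → only 4 remains.
R1C5 = 2: row 1 has {4,8,9}; col 5 has {1,4,6,7}; box has {1,3,4,5,7,8} → only 2 remains.
R1C6 = 6: row 1 has {2,4,8,9}; col 6 has {1,2,5,8}; box has {1,2,3,4,5,7,8} → only 6 remains.
R3C5 = 9: row 3 has {5,6,8}; col 5 has {1,2,4,6,7}; box has {1,2,3,4,5,6,7,8} → only 9 remains.
R4C5 = 5: row 4 has {1,3,6}; col 5 has {1,2,4,6,7,9}; box has {1,2,6,8} → only 5 remains.
R5C5 = 3: row 5 has {2,6}; col 5 has {1,2,4,5,6,7,9}; box has {1,2,5,6,8} → only 3 remains.
R7C5 = 8: row 7 has {5,9}; col 5 has {1,2,3,4,5,6,7,9}; box has {2,4,6} → only 8 remains.
R1C1 = 7: row 1 has {2,4,6,8,9}; col 1 has {1,3,5}; box has {5,6,8} → only 7 remains.
R2C3 = 9: in row 2, 9 can only go here (every other open cell in that row sees a 9).
R6C3 = 2: row 6 has {1,4,6,7,8}; col 3 has {4,5,6,9}; box has {1,3,6} → only 2 remains.
R6C9 = 3: row 6 has {1,2,4,6,7,8}; col 9 has {5,9}; box has {4,6,7} → only 3 remains.
R6C1 = 9: row 6 has {1,2,3,4,6,7,8}; col 1 has {1,3,5,7}; box has {1,2,3,6} → only 9 remains.
R6C2 = 5: row 6 has {1,2,3,4,6,7,8,9}; col 2 has {3,6,8,9}; box has {1,2,3,6,9} → only 5 remains.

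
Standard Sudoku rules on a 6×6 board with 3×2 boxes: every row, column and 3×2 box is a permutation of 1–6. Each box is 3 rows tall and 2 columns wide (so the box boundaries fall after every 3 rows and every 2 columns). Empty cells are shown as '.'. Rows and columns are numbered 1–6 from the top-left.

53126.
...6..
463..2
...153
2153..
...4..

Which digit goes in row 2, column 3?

4

row 1, column 6 = 4: row 1 has {1,2,3,5,6}; col 6 has {2,3}; box has {2,6} → only 4 remains.
row 2, column 1 = 1: row 2 has {6}; col 1 has {2,4,5}; box has {3,4,5,6} → only 1 remains.
row 2, column 2 = 2: row 2 has {1,6}; col 2 has {1,3,6}; box has {1,3,4,5,6} → only 2 remains.
row 2, column 3 = 4: row 2 has {1,2,6}; col 3 has {1,3,5}; box has {1,2,3,6} → only 4 remains.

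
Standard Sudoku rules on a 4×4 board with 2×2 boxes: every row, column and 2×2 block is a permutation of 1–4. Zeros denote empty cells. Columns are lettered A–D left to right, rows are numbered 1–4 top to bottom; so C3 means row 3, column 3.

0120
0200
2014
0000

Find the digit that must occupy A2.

3

D1 = 3 (sole candidate).
C2 = 4 (sole candidate).
D2 = 1 (sole candidate).
B3 = 3 (sole candidate).
B4 = 4 (sole candidate).
C4 = 3 (sole candidate).
D4 = 2 (sole candidate).
A1 = 4 (sole candidate).
A2 = 3: row 2 has {1,2,4}; col 1 has {2,4}; box has {1,2,4} → only 3 remains.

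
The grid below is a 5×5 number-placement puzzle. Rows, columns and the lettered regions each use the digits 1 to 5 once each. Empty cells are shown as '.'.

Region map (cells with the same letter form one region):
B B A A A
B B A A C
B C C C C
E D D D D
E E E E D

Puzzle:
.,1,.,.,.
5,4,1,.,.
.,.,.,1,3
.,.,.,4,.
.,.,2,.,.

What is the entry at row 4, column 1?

row 2, column 5 = 2: row 2 has {1,4,5}; col 5 has {3}; region has {1,3} → only 2 remains.
row 3, column 1 = 2: row 3 has {1,3}; col 1 has {5}; region has {1,4,5} → only 2 remains.
row 3, column 2 = 5: row 3 has {1,2,3}; col 2 has {1,4}; region has {1,2,3} → only 5 remains.
row 3, column 3 = 4: row 3 has {1,2,3,5}; col 3 has {1,2}; region has {1,2,3,5} → only 4 remains.
row 5, column 2 = 3: row 5 has {2}; col 2 has {1,4,5}; region has {2} → only 3 remains.
row 5, column 4 = 5: row 5 has {2,3}; col 4 has {1,4}; region has {2,3} → only 5 remains.
row 5, column 5 = 1: row 5 has {2,3,5}; col 5 has {2,3}; region has {4} → only 1 remains.
row 1, column 1 = 3: row 1 has {1}; col 1 has {2,5}; region has {1,2,4,5} → only 3 remains.
row 1, column 3 = 5: row 1 has {1,3}; col 3 has {1,2,4}; region has {1} → only 5 remains.
row 1, column 4 = 2: row 1 has {1,3,5}; col 4 has {1,4,5}; region has {1,5} → only 2 remains.
row 1, column 5 = 4: row 1 has {1,2,3,5}; col 5 has {1,2,3}; region has {1,2,5} → only 4 remains.
row 2, column 4 = 3: row 2 has {1,2,4,5}; col 4 has {1,2,4,5}; region has {1,2,4,5} → only 3 remains.
row 4, column 1 = 1: row 4 has {4}; col 1 has {2,3,5}; region has {2,3,5} → only 1 remains.

1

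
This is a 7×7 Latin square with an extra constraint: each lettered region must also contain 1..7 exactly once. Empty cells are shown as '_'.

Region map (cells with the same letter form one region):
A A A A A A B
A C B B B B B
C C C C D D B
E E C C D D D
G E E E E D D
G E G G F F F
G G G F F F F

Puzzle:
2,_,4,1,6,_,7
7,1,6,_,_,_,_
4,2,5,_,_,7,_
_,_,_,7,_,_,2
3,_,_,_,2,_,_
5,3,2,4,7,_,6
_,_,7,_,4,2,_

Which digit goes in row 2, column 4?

2

row 1, column 2 = 5: row 1 has {1,2,4,6,7}; col 2 has {1,2,3}; region has {1,2,4,6,7} → only 5 remains.
row 1, column 6 = 3: row 1 has {1,2,4,5,6,7}; col 6 has {2,7}; region has {1,2,4,5,6,7} → only 3 remains.
row 4, column 3 = 3: row 4 has {2,7}; col 3 has {2,4,5,6,7}; region has {1,2,4,5,7} → only 3 remains.
row 5, column 3 = 1: row 5 has {2,3}; col 3 has {2,3,4,5,6,7}; region has {2,3} → only 1 remains.
row 6, column 6 = 1: row 6 has {2,3,4,5,6,7}; col 6 has {2,3,7}; region has {2,4,6,7} → only 1 remains.
row 7, column 2 = 6: row 7 has {2,4,7}; col 2 has {1,2,3,5}; region has {2,3,4,5,7} → only 6 remains.
row 3, column 4 = 6: row 3 has {2,4,5,7}; col 4 has {1,4,7}; region has {1,2,3,4,5,7} → only 6 remains.
row 4, column 1 = 6: row 4 has {2,3,7}; col 1 has {2,3,4,5,7}; region has {1,2,3} → only 6 remains.
row 4, column 2 = 4: row 4 has {2,3,6,7}; col 2 has {1,2,3,5,6}; region has {1,2,3,6} → only 4 remains.
row 4, column 6 = 5: row 4 has {2,3,4,6,7}; col 6 has {1,2,3,7}; region has {2,7} → only 5 remains.
row 5, column 2 = 7: row 5 has {1,2,3}; col 2 has {1,2,3,4,5,6}; region has {1,2,3,4,6} → only 7 remains.
row 5, column 4 = 5: row 5 has {1,2,3,7}; col 4 has {1,4,6,7}; region has {1,2,3,4,6,7} → only 5 remains.
row 5, column 7 = 4: row 5 has {1,2,3,5,7}; col 7 has {2,6,7}; region has {2,5,7} → only 4 remains.
row 7, column 1 = 1: row 7 has {2,4,6,7}; col 1 has {2,3,4,5,6,7}; region has {2,3,4,5,6,7} → only 1 remains.
row 7, column 4 = 3: row 7 has {1,2,4,6,7}; col 4 has {1,4,5,6,7}; region has {1,2,4,6,7} → only 3 remains.
row 7, column 7 = 5: row 7 has {1,2,3,4,6,7}; col 7 has {2,4,6,7}; region has {1,2,3,4,6,7} → only 5 remains.
row 2, column 4 = 2: row 2 has {1,6,7}; col 4 has {1,3,4,5,6,7}; region has {6,7} → only 2 remains.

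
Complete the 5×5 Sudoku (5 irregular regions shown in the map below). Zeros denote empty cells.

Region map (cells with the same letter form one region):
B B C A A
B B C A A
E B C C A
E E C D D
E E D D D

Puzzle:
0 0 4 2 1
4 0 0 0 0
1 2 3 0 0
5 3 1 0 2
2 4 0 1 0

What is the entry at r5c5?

r1c1 = 3 (sole candidate).
r1c2 = 5 (sole candidate).
r2c2 = 1 (sole candidate).
r3c4 = 5 (sole candidate).
r3c5 = 4 (sole candidate).
r4c4 = 4 (sole candidate).
r5c3 = 5 (sole candidate).
r5c5 = 3: row 5 has {1,2,4,5}; col 5 has {1,2,4}; region has {1,2,4,5} → only 3 remains.

3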